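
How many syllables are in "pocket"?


Word: "pocket"
Syllable breakdown: pock · et
Counting: 2 parts
= 2 syllables


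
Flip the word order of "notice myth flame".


Original: "notice myth flame"
Words (1..n): notice | myth | flame
Reversed (n..1): flame | myth | notice
Result = "flame myth notice"


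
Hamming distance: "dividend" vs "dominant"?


Comparing character by character (same length = 8):
  Pos 0: 'd' vs 'd' =
  Pos 1: 'i' vs 'o' !=
  Pos 2: 'v' vs 'm' !=
  Pos 3: 'i' vs 'i' =
  Pos 4: 'd' vs 'n' !=
  Pos 5: 'e' vs 'a' !=
  Pos 6: 'n' vs 'n' =
  Pos 7: 'd' vs 't' !=
Hamming distance = 5


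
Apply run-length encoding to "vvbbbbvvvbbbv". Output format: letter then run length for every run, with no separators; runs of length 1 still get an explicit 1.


String: "vvbbbbvvvbbbv"
Scanning for consecutive runs:
  'v' x 2
  'b' x 4
  'v' x 3
  'b' x 3
  'v' x 1
RLE = "v2b4v3b3v1"


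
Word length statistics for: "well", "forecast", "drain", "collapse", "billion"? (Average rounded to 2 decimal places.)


Lengths: "well"=4, "forecast"=8, "drain"=5, "collapse"=8, "billion"=7
Sum = 32, Count = 5
Average = 32/5 = 6.40
= avg=6.40, min=4, max=8


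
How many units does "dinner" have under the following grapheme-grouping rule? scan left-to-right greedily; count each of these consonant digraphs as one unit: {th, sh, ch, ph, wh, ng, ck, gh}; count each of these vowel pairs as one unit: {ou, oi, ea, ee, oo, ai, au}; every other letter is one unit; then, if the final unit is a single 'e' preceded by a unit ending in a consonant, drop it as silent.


Word: "dinner" (6 letters)
Left-to-right scan:
  [1] 'd' (letter)
  [2] 'i' (letter)
  [3] 'n' (letter)
  [4] 'n' (letter)
  [5] 'e' (letter)
  [6] 'r' (letter)
Units from scan: 6
Sound units = 6 units


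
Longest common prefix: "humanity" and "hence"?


Word 1: "humanity"
Word 2: "hence"
Comparing from start:
  Pos 0: 'h' == 'h'
  Pos 1: 'u' != 'e' (stop)
LCP = "h" (length 1)


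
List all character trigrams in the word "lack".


Word: "lack" (length 4)
Number of trigrams = 4 - 3 + 1 = 2
  Position 0: "lac"
  Position 1: "ack"
Trigrams = "lac", "ack"


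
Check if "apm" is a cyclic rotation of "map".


Word: "map", Candidate: "apm"
Method: check if candidate is substring of word+word
"mapmap" contains "apm"? Yes
Is rotation = Yes


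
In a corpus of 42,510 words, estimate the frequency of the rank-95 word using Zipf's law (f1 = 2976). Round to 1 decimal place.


Zipf's law: f(r) = f(1) / r
f(1) = 2976
f(95) = 2976 / 95
= 31.3 occurrences


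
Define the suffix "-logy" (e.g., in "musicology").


Suffix: -logy
Example: musicology (music + -logy, with a spelling change)
Meaning = study of


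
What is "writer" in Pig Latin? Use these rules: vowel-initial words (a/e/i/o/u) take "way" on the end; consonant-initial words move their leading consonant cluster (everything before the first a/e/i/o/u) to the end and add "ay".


Word: "writer"
Starts with consonant(s) → move to end, add 'ay'
Consonant cluster: "wr"
Pig Latin = "iterwray"


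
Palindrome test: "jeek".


Word: "jeek"
Reversed: "keej"
Forward == Backward? jeek != keej
Palindrome = No


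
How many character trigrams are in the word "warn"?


Word: "warn" (length 4)
Number of 3-grams = length - 3 + 1 = 4 - 3 + 1
= 2


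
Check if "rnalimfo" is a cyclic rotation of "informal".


Word: "informal", Candidate: "rnalimfo"
Method: check if candidate is substring of word+word
"informalinformal" contains "rnalimfo"? No
Is rotation = No


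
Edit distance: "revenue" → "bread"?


Word 1: "revenue" (length 7)
Word 2: "bread" (length 5)
One optimal edit sequence (insert/delete/substitute each cost 1):
  1. delete 'r'  (+1)
  2. substitute 'e' -> 'b'  (+1)
  3. substitute 'v' -> 'r'  (+1)
  4. keep 'e'
  5. delete 'n'  (+1)
  6. substitute 'u' -> 'a'  (+1)
  7. substitute 'e' -> 'd'  (+1)
Total edit operations: 6
Edit distance = 6


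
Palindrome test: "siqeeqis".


Word: "siqeeqis"
Reversed: "siqeeqis"
Forward == Backward? siqeeqis == siqeeqis
Palindrome = Yes


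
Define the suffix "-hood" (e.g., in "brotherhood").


Suffix: -hood
As in: brotherhood -> brother + -hood
Meaning = state / condition


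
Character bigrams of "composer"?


Word: "composer" (length 8)
Number of bigrams = 8 - 2 + 1 = 7
  Position 0: "co"
  Position 1: "om"
  Position 2: "mp"
  Position 3: "po"
  Position 4: "os"
  Position 5: "se"
  Position 6: "er"
Bigrams = "co", "om", "mp", "po", "os", "se", "er"


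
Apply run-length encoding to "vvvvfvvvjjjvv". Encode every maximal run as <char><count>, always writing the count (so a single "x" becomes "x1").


String: "vvvvfvvvjjjvv"
Scanning for consecutive runs:
  'v' x 4
  'f' x 1
  'v' x 3
  'j' x 3
  'v' x 2
RLE = "v4f1v3j3v2"


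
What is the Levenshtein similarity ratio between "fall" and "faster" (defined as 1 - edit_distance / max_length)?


Word 1: "fall" (length 4)
Word 2: "faster" (length 6)
One optimal edit sequence:
  1. keep 'f'
  2. keep 'a'
  3. insert 's'  (+1)
  4. insert 't'  (+1)
  5. substitute 'l' -> 'e'  (+1)
  6. substitute 'l' -> 'r'  (+1)
Edit distance = 4
Max length = max(4, 6) = 6
Similarity = 1 - 4/6
= 0.3333


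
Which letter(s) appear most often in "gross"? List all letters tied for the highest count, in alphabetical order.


Word: "gross"
Letter counts:
  'g': 1
  'o': 1
  'r': 1
  's': 2
Maximum count = 2
Most frequent = 's' (2 times each)


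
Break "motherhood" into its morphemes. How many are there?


Word: "motherhood"
Morphemes: mother | -hood
Each morpheme carries meaning
= 2 morphemes


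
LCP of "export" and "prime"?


Word 1: "export"
Word 2: "prime"
Comparing from start:
  Pos 0: 'e' != 'p' (stop)
LCP = "" (length 0)


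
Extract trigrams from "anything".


Word: "anything" (length 8)
Number of trigrams = 8 - 3 + 1 = 6
  Position 0: "any"
  Position 1: "nyt"
  Position 2: "yth"
  Position 3: "thi"
  Position 4: "hin"
  Position 5: "ing"
Trigrams = "any", "nyt", "yth", "thi", "hin", "ing"


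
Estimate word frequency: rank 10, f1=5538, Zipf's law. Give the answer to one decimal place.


Zipf's law: f(r) = f(1) / r
f(1) = 5538
f(10) = 5538 / 10
= 553.8 occurrences


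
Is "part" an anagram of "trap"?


Word 1: "trap" → sorted: aprt
Word 2: "part" → sorted: aprt
Same letters? aprt == aprt
Anagram = Yes


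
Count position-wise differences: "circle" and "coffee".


Comparing character by character (same length = 6):
  Pos 0: 'c' vs 'c' =
  Pos 1: 'i' vs 'o' !=
  Pos 2: 'r' vs 'f' !=
  Pos 3: 'c' vs 'f' !=
  Pos 4: 'l' vs 'e' !=
  Pos 5: 'e' vs 'e' =
Hamming distance = 4


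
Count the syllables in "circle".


Word: "circle"
Syllable breakdown: cir | cle
Counting: 2 parts
= 2 syllables


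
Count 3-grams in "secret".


Word: "secret" (length 6)
Number of 3-grams = length - 3 + 1 = 6 - 3 + 1
= 4


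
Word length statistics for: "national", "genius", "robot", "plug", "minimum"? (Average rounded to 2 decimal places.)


Lengths: "national"=8, "genius"=6, "robot"=5, "plug"=4, "minimum"=7
Sum = 30, Count = 5
Average = 30/5 = 6.00
= avg=6.00, min=4, max=8


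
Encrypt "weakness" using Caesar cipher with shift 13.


Word: "weakness"
Shift: 13
Each letter → (letter + shift) mod 26:
  'w' (22) + 13 = 9 → 'j'
  'e' (4) + 13 = 17 → 'r'
  'a' (0) + 13 = 13 → 'n'
  'k' (10) + 13 = 23 → 'x'
  'n' (13) + 13 = 0 → 'a'
  'e' (4) + 13 = 17 → 'r'
  's' (18) + 13 = 5 → 'f'
  's' (18) + 13 = 5 → 'f'
Result = "jrnxarff"


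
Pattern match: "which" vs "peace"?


Pattern of "which": [0, 1, 2, 3, 1]
Pattern of "peace": [0, 1, 2, 3, 1]
Patterns match
Same pattern = Yes


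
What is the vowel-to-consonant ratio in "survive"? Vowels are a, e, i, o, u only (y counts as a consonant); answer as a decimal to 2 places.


Word: "survive"
Vowels (a,e,i,o,u): 3
Consonants: 4
Ratio = 3/4
= 0.75


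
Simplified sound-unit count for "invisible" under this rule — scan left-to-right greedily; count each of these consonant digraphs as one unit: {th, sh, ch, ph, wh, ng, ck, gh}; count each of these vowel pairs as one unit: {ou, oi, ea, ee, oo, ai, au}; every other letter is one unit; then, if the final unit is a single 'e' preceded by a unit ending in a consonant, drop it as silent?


Word: "invisible" (9 letters)
Left-to-right scan:
  (1) 'i' (letter)
  (2) 'n' (letter)
  (3) 'v' (letter)
  (4) 'i' (letter)
  (5) 's' (letter)
  (6) 'i' (letter)
  (7) 'b' (letter)
  (8) 'l' (letter)
  (9) 'e' (letter)
Units from scan: 9
Final unit is 'e' after a consonant -> drop as silent (-1)
Sound units = 8 units


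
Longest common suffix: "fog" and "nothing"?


Word 1: "fog"
Word 2: "nothing"
Comparing from end:
  Pos -1: 'g' == 'g'
  Pos -2: 'o' != 'n' (stop)
LCS = "g" (length 1)


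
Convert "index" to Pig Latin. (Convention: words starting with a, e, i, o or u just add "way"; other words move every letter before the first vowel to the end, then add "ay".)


Word: "index"
Starts with vowel → add 'way'
Pig Latin = "indexway"


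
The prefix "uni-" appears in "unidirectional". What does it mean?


Prefix: uni-
Example: unidirectional = uni- + directional
Meaning = one


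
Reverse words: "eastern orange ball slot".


Original: "eastern orange ball slot"
Words (1..n): eastern | orange | ball | slot
Reversed (n..1): slot | ball | orange | eastern
Result = "slot ball orange eastern"


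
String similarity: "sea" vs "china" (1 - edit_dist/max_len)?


Word 1: "sea" (length 3)
Word 2: "china" (length 5)
One optimal edit sequence:
  1. insert 'c'  (+1)
  2. insert 'h'  (+1)
  3. substitute 's' -> 'i'  (+1)
  4. substitute 'e' -> 'n'  (+1)
  5. keep 'a'
Edit distance = 4
Max length = max(3, 5) = 5
Similarity = 1 - 4/5
= 0.2000


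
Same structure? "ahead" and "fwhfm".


Pattern of "ahead": [0, 1, 2, 0, 3]
Pattern of "fwhfm": [0, 1, 2, 0, 3]
Patterns match
Same pattern = Yes


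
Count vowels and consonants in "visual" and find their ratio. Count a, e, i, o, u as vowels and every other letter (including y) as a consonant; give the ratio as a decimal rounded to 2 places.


Word: "visual"
Vowels (a,e,i,o,u): 3
Consonants: 3
Ratio = 3/3
= 1.00


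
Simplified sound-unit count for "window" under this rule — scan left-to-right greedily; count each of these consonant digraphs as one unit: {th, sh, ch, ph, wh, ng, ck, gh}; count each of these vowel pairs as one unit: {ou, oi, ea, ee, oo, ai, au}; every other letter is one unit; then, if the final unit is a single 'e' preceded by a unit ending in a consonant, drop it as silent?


Word: "window" (6 letters)
Left-to-right scan:
  [1] 'w' (letter)
  [2] 'i' (letter)
  [3] 'n' (letter)
  [4] 'd' (letter)
  [5] 'o' (letter)
  [6] 'w' (letter)
Units from scan: 6
Sound units = 6 units


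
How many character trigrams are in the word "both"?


Word: "both" (length 4)
Number of 3-grams = length - 3 + 1 = 4 - 3 + 1
= 2


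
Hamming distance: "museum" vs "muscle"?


Comparing character by character (same length = 6):
  Pos 0: 'm' vs 'm' =
  Pos 1: 'u' vs 'u' =
  Pos 2: 's' vs 's' =
  Pos 3: 'e' vs 'c' !=
  Pos 4: 'u' vs 'l' !=
  Pos 5: 'm' vs 'e' !=
Hamming distance = 3


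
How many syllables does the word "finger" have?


Word: "finger"
Syllable breakdown: fin | ger
Counting: 2 parts
= 2 syllables


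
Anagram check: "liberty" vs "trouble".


Word 1: "liberty" → sorted: beilrty
Word 2: "trouble" → sorted: belortu
Same letters? beilrty != belortu
Anagram = No


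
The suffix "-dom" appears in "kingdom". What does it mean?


Suffix: -dom
Example: kingdom = king + -dom
Meaning = state / realm


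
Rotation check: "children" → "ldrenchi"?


Word: "children", Candidate: "ldrenchi"
Method: check if candidate is substring of word+word
"childrenchildren" contains "ldrenchi"? Yes
Is rotation = Yes


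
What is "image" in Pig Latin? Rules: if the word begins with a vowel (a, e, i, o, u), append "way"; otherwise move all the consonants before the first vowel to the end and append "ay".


Word: "image"
Starts with vowel → add 'way'
Pig Latin = "imageway"


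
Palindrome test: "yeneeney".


Word: "yeneeney"
Reversed: "yeneeney"
Forward == Backward? yeneeney == yeneeney
Palindrome = Yes


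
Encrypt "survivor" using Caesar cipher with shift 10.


Word: "survivor"
Shift: 10
Each letter → (letter + shift) mod 26:
  's' (18) + 10 = 2 → 'c'
  'u' (20) + 10 = 4 → 'e'
  'r' (17) + 10 = 1 → 'b'
  'v' (21) + 10 = 5 → 'f'
  'i' (8) + 10 = 18 → 's'
  'v' (21) + 10 = 5 → 'f'
  'o' (14) + 10 = 24 → 'y'
  'r' (17) + 10 = 1 → 'b'
Result = "cebfsfyb"


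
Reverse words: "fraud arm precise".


Original: "fraud arm precise"
Words (1..n): fraud | arm | precise
Reversed (n..1): precise | arm | fraud
Result = "precise arm fraud"


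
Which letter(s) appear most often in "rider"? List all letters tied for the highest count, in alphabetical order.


Word: "rider"
Letter counts:
  'd': 1
  'e': 1
  'i': 1
  'r': 2
Maximum count = 2
Most frequent = 'r' (2 times each)


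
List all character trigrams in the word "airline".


Word: "airline" (length 7)
Number of trigrams = 7 - 3 + 1 = 5
  Position 0: "air"
  Position 1: "irl"
  Position 2: "rli"
  Position 3: "lin"
  Position 4: "ine"
Trigrams = "air", "irl", "rli", "lin", "ine"


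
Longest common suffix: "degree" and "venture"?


Word 1: "degree"
Word 2: "venture"
Comparing from end:
  Pos -1: 'e' == 'e'
  Pos -2: 'e' != 'r' (stop)
LCS = "e" (length 1)


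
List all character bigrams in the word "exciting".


Word: "exciting" (length 8)
Number of bigrams = 8 - 2 + 1 = 7
  Position 0: "ex"
  Position 1: "xc"
  Position 2: "ci"
  Position 3: "it"
  Position 4: "ti"
  Position 5: "in"
  Position 6: "ng"
Bigrams = "ex", "xc", "ci", "it", "ti", "in", "ng"


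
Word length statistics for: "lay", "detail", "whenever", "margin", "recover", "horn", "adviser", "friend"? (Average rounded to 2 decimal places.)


Lengths: "lay"=3, "detail"=6, "whenever"=8, "margin"=6, "recover"=7, "horn"=4, "adviser"=7, "friend"=6
Sum = 47, Count = 8
Average = 47/8 = 5.88
= avg=5.88, min=3, max=8


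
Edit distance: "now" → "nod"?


Word 1: "now" (length 3)
Word 2: "nod" (length 3)
One optimal edit sequence (insert/delete/substitute each cost 1):
  1. keep 'n'
  2. keep 'o'
  3. substitute 'w' -> 'd'  (+1)
Total edit operations: 1
Edit distance = 1


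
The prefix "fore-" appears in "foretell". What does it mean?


Prefix: fore-
Example: foretell (fore- + tell)
Meaning = before


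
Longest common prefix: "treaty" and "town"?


Word 1: "treaty"
Word 2: "town"
Comparing from start:
  Pos 0: 't' == 't'
  Pos 1: 'r' != 'o' (stop)
LCP = "t" (length 1)


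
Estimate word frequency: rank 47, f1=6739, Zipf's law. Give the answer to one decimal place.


Zipf's law: f(r) = f(1) / r
f(1) = 6739
f(47) = 6739 / 47
= 143.4 occurrences


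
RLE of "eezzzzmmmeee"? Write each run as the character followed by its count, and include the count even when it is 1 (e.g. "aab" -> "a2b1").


String: "eezzzzmmmeee"
Scanning for consecutive runs:
  'e' x 2
  'z' x 4
  'm' x 3
  'e' x 3
RLE = "e2z4m3e3"


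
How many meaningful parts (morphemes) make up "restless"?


Word: "restless"
Morphemes: rest + -less
Each morpheme carries meaning
= 2 morphemes


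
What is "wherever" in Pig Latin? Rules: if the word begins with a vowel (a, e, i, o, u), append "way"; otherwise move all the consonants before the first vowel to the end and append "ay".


Word: "wherever"
Starts with consonant(s) → move to end, add 'ay'
Consonant cluster: "wh"
Pig Latin = "ereverwhay"


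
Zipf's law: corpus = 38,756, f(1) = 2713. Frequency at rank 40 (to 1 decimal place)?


Zipf's law: f(r) = f(1) / r
f(1) = 2713
f(40) = 2713 / 40
= 67.8 occurrences


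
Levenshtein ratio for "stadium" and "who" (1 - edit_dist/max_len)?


Word 1: "stadium" (length 7)
Word 2: "who" (length 3)
One optimal edit sequence:
  1. delete 's'  (+1)
  2. delete 't'  (+1)
  3. delete 'a'  (+1)
  4. delete 'd'  (+1)
  5. substitute 'i' -> 'w'  (+1)
  6. substitute 'u' -> 'h'  (+1)
  7. substitute 'm' -> 'o'  (+1)
Edit distance = 7
Max length = max(7, 3) = 7
Similarity = 1 - 7/7
= 0.0000


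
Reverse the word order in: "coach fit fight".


Original: "coach fit fight"
Words (1..n): coach | fit | fight
Reversed (n..1): fight | fit | coach
Result = "fight fit coach"


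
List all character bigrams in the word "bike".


Word: "bike" (length 4)
Number of bigrams = 4 - 2 + 1 = 3
  Position 0: "bi"
  Position 1: "ik"
  Position 2: "ke"
Bigrams = "bi", "ik", "ke"


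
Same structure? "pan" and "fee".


Pattern of "pan": [0, 1, 2]
Pattern of "fee": [0, 1, 1]
Patterns do not match
Same pattern = No


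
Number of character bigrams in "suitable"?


Word: "suitable" (length 8)
Number of 2-grams = length - 2 + 1 = 8 - 2 + 1
= 7


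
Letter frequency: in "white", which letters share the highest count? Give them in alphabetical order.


Word: "white"
Letter counts:
  'e': 1
  'h': 1
  'i': 1
  't': 1
  'w': 1
Maximum count = 1
Most frequent = 'e', 'h', 'i', 't', 'w' (1 time each)


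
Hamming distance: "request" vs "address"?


Comparing character by character (same length = 7):
  Pos 0: 'r' vs 'a' !=
  Pos 1: 'e' vs 'd' !=
  Pos 2: 'q' vs 'd' !=
  Pos 3: 'u' vs 'r' !=
  Pos 4: 'e' vs 'e' =
  Pos 5: 's' vs 's' =
  Pos 6: 't' vs 's' !=
Hamming distance = 5


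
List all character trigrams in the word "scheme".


Word: "scheme" (length 6)
Number of trigrams = 6 - 3 + 1 = 4
  Position 0: "sch"
  Position 1: "che"
  Position 2: "hem"
  Position 3: "eme"
Trigrams = "sch", "che", "hem", "eme"


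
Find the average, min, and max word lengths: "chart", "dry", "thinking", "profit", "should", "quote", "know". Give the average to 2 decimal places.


Lengths: "chart"=5, "dry"=3, "thinking"=8, "profit"=6, "should"=6, "quote"=5, "know"=4
Sum = 37, Count = 7
Average = 37/7 = 5.29
= avg=5.29, min=3, max=8


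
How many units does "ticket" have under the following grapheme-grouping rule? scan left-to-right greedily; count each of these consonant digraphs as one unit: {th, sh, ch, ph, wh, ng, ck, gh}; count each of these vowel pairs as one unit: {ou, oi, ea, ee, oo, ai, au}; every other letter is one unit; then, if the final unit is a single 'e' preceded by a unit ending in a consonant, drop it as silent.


Word: "ticket" (6 letters)
Left-to-right scan:
  (1) 't' (letter)
  (2) 'i' (letter)
  (3) 'ck' (digraph)
  (4) 'e' (letter)
  (5) 't' (letter)
Units from scan: 5
Sound units = 5 units


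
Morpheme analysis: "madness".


Word: "madness"
Morphemes: mad | -ness
Each morpheme carries meaning
= 2 morphemes


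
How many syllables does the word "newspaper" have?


Word: "newspaper"
Syllable breakdown: news | pa | per
Counting: 3 parts
= 3 syllables


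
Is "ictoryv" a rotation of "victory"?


Word: "victory", Candidate: "ictoryv"
Method: check if candidate is substring of word+word
"victoryvictory" contains "ictoryv"? Yes
Is rotation = Yes


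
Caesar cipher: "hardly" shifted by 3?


Word: "hardly"
Shift: 3
Each letter → (letter + shift) mod 26:
  'h' (7) + 3 = 10 → 'k'
  'a' (0) + 3 = 3 → 'd'
  'r' (17) + 3 = 20 → 'u'
  'd' (3) + 3 = 6 → 'g'
  'l' (11) + 3 = 14 → 'o'
  'y' (24) + 3 = 1 → 'b'
Result = "kdugob"


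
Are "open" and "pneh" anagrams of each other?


Word 1: "open" → sorted: enop
Word 2: "pneh" → sorted: ehnp
Same letters? enop != ehnp
Anagram = No


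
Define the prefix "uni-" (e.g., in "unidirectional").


Prefix: uni-
Example: unidirectional = uni- + directional
Meaning = one


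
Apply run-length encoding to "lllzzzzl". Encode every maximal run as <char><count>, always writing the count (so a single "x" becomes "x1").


String: "lllzzzzl"
Scanning for consecutive runs:
  'l' x 3
  'z' x 4
  'l' x 1
RLE = "l3z4l1"


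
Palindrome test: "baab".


Word: "baab"
Reversed: "baab"
Forward == Backward? baab == baab
Palindrome = Yes


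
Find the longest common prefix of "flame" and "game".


Word 1: "flame"
Word 2: "game"
Comparing from start:
  Pos 0: 'f' != 'g' (stop)
LCP = "" (length 0)


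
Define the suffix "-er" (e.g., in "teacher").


Suffix: -er
Example: teacher = teach + -er
Meaning = one who / more


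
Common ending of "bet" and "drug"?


Word 1: "bet"
Word 2: "drug"
Comparing from end:
  Pos -1: 't' != 'g' (stop)
LCS = "" (length 0)


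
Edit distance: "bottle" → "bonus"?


Word 1: "bottle" (length 6)
Word 2: "bonus" (length 5)
One optimal edit sequence (insert/delete/substitute each cost 1):
  1. keep 'b'
  2. keep 'o'
  3. delete 't'  (+1)
  4. substitute 't' -> 'n'  (+1)
  5. substitute 'l' -> 'u'  (+1)
  6. substitute 'e' -> 's'  (+1)
Total edit operations: 4
Edit distance = 4


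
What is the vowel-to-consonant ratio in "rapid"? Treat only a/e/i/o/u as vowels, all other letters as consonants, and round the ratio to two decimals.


Word: "rapid"
Vowels (a,e,i,o,u): 2
Consonants: 3
Ratio = 2/3
= 0.67


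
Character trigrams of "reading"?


Word: "reading" (length 7)
Number of trigrams = 7 - 3 + 1 = 5
  Position 0: "rea"
  Position 1: "ead"
  Position 2: "adi"
  Position 3: "din"
  Position 4: "ing"
Trigrams = "rea", "ead", "adi", "din", "ing"


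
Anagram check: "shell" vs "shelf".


Word 1: "shell" → sorted: ehlls
Word 2: "shelf" → sorted: efhls
Same letters? ehlls != efhls
Anagram = No


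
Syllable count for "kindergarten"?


Word: "kindergarten"
Syllable breakdown: kin-der-gar-ten
Counting: 4 parts
= 4 syllables


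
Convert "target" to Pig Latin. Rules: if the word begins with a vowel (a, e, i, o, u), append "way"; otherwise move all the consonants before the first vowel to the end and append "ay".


Word: "target"
Starts with consonant(s) → move to end, add 'ay'
Consonant cluster: "t"
Pig Latin = "argettay"


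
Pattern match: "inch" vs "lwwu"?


Pattern of "inch": [0, 1, 2, 3]
Pattern of "lwwu": [0, 1, 1, 2]
Patterns do not match
Same pattern = No


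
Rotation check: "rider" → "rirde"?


Word: "rider", Candidate: "rirde"
Method: check if candidate is substring of word+word
"riderrider" contains "rirde"? No
Is rotation = No


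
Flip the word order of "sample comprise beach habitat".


Original: "sample comprise beach habitat"
Words (1..n): sample | comprise | beach | habitat
Reversed (n..1): habitat | beach | comprise | sample
Result = "habitat beach comprise sample"


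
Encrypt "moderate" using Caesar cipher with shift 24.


Word: "moderate"
Shift: 24
Each letter → (letter + shift) mod 26:
  'm' (12) + 24 = 10 → 'k'
  'o' (14) + 24 = 12 → 'm'
  'd' (3) + 24 = 1 → 'b'
  'e' (4) + 24 = 2 → 'c'
  'r' (17) + 24 = 15 → 'p'
  'a' (0) + 24 = 24 → 'y'
  't' (19) + 24 = 17 → 'r'
  'e' (4) + 24 = 2 → 'c'
Result = "kmbcpyrc"


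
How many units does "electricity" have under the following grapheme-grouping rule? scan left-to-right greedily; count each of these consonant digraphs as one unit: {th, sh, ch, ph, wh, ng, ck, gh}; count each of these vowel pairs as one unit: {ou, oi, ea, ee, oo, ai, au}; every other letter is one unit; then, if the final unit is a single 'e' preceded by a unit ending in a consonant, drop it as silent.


Word: "electricity" (11 letters)
Left-to-right scan:
  [1] 'e' (letter)
  [2] 'l' (letter)
  [3] 'e' (letter)
  [4] 'c' (letter)
  [5] 't' (letter)
  [6] 'r' (letter)
  [7] 'i' (letter)
  [8] 'c' (letter)
  [9] 'i' (letter)
  [10] 't' (letter)
  [11] 'y' (letter)
Units from scan: 11
Sound units = 11 units


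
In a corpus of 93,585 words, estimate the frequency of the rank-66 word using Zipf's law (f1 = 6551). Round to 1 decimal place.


Zipf's law: f(r) = f(1) / r
f(1) = 6551
f(66) = 6551 / 66
= 99.3 occurrences


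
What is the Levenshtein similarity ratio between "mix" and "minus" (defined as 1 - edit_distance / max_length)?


Word 1: "mix" (length 3)
Word 2: "minus" (length 5)
One optimal edit sequence:
  1. keep 'm'
  2. keep 'i'
  3. insert 'n'  (+1)
  4. insert 'u'  (+1)
  5. substitute 'x' -> 's'  (+1)
Edit distance = 3
Max length = max(3, 5) = 5
Similarity = 1 - 3/5
= 0.4000


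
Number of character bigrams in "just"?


Word: "just" (length 4)
Number of 2-grams = length - 2 + 1 = 4 - 2 + 1
= 3


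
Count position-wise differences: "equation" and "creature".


Comparing character by character (same length = 8):
  Pos 0: 'e' vs 'c' !=
  Pos 1: 'q' vs 'r' !=
  Pos 2: 'u' vs 'e' !=
  Pos 3: 'a' vs 'a' =
  Pos 4: 't' vs 't' =
  Pos 5: 'i' vs 'u' !=
  Pos 6: 'o' vs 'r' !=
  Pos 7: 'n' vs 'e' !=
Hamming distance = 6


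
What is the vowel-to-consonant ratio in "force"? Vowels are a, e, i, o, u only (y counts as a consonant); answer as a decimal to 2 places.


Word: "force"
Vowels (a,e,i,o,u): 2
Consonants: 3
Ratio = 2/3
= 0.67


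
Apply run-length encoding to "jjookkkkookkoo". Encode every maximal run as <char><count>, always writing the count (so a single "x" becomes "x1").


String: "jjookkkkookkoo"
Scanning for consecutive runs:
  'j' x 2
  'o' x 2
  'k' x 4
  'o' x 2
  'k' x 2
  'o' x 2
RLE = "j2o2k4o2k2o2"


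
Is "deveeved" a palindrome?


Word: "deveeved"
Reversed: "deveeved"
Forward == Backward? deveeved == deveeved
Palindrome = Yes


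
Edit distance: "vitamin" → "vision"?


Word 1: "vitamin" (length 7)
Word 2: "vision" (length 6)
One optimal edit sequence (insert/delete/substitute each cost 1):
  1. keep 'v'
  2. keep 'i'
  3. delete 't'  (+1)
  4. substitute 'a' -> 's'  (+1)
  5. substitute 'm' -> 'i'  (+1)
  6. substitute 'i' -> 'o'  (+1)
  7. keep 'n'
Total edit operations: 4
Edit distance = 4


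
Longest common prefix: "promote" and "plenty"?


Word 1: "promote"
Word 2: "plenty"
Comparing from start:
  Pos 0: 'p' == 'p'
  Pos 1: 'r' != 'l' (stop)
LCP = "p" (length 1)


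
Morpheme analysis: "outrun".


Word: "outrun"
Morphemes: out- | run
Each morpheme carries meaning
= 2 morphemes


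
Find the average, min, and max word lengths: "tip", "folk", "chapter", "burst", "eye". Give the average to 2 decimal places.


Lengths: "tip"=3, "folk"=4, "chapter"=7, "burst"=5, "eye"=3
Sum = 22, Count = 5
Average = 22/5 = 4.40
= avg=4.40, min=3, max=7


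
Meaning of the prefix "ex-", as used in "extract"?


Prefix: ex-
Example: extract (ex- + tract)
Meaning = out / former


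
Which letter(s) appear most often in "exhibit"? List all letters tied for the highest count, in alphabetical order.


Word: "exhibit"
Letter counts:
  'b': 1
  'e': 1
  'h': 1
  'i': 2
  't': 1
  'x': 1
Maximum count = 2
Most frequent = 'i' (2 times each)


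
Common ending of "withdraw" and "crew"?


Word 1: "withdraw"
Word 2: "crew"
Comparing from end:
  Pos -1: 'w' == 'w'
  Pos -2: 'a' != 'e' (stop)
LCS = "w" (length 1)


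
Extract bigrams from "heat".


Word: "heat" (length 4)
Number of bigrams = 4 - 2 + 1 = 3
  Position 0: "he"
  Position 1: "ea"
  Position 2: "at"
Bigrams = "he", "ea", "at"


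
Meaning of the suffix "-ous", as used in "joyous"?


Suffix: -ous
Example: joyous (joy + -ous)
Meaning = having quality of


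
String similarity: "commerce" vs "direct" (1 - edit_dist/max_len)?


Word 1: "commerce" (length 8)
Word 2: "direct" (length 6)
One optimal edit sequence:
  1. delete 'c'  (+1)
  2. substitute 'o' -> 'd'  (+1)
  3. substitute 'm' -> 'i'  (+1)
  4. substitute 'm' -> 'r'  (+1)
  5. keep 'e'
  6. delete 'r'  (+1)
  7. keep 'c'
  8. substitute 'e' -> 't'  (+1)
Edit distance = 6
Max length = max(8, 6) = 8
Similarity = 1 - 6/8
= 0.2500


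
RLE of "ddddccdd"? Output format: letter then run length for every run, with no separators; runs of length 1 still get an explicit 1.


String: "ddddccdd"
Scanning for consecutive runs:
  'd' x 4
  'c' x 2
  'd' x 2
RLE = "d4c2d2"


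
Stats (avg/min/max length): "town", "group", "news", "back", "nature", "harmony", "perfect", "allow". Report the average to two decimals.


Lengths: "town"=4, "group"=5, "news"=4, "back"=4, "nature"=6, "harmony"=7, "perfect"=7, "allow"=5
Sum = 42, Count = 8
Average = 42/8 = 5.25
= avg=5.25, min=4, max=7


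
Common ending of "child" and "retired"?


Word 1: "child"
Word 2: "retired"
Comparing from end:
  Pos -1: 'd' == 'd'
  Pos -2: 'l' != 'e' (stop)
LCS = "d" (length 1)


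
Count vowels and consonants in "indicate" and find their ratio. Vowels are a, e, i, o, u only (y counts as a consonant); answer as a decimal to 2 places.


Word: "indicate"
Vowels (a,e,i,o,u): 4
Consonants: 4
Ratio = 4/4
= 1.00


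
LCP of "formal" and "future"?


Word 1: "formal"
Word 2: "future"
Comparing from start:
  Pos 0: 'f' == 'f'
  Pos 1: 'o' != 'u' (stop)
LCP = "f" (length 1)


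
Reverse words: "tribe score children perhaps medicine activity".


Original: "tribe score children perhaps medicine activity"
Words (1..n): tribe | score | children | perhaps | medicine | activity
Reversed (n..1): activity | medicine | perhaps | children | score | tribe
Result = "activity medicine perhaps children score tribe"


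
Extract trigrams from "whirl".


Word: "whirl" (length 5)
Number of trigrams = 5 - 3 + 1 = 3
  Position 0: "whi"
  Position 1: "hir"
  Position 2: "irl"
Trigrams = "whi", "hir", "irl"


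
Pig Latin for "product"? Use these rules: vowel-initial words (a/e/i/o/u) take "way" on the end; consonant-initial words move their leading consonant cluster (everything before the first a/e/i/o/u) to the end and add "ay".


Word: "product"
Starts with consonant(s) → move to end, add 'ay'
Consonant cluster: "pr"
Pig Latin = "oductpray"


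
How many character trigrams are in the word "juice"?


Word: "juice" (length 5)
Number of 3-grams = length - 3 + 1 = 5 - 3 + 1
= 3


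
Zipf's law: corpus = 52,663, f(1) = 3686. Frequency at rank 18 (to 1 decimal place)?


Zipf's law: f(r) = f(1) / r
f(1) = 3686
f(18) = 3686 / 18
= 204.8 occurrences


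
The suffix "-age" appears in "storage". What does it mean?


Suffix: -age
Example: storage (store + -age, with a spelling change)
Meaning = result / collection


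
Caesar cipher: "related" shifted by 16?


Word: "related"
Shift: 16
Each letter → (letter + shift) mod 26:
  'r' (17) + 16 = 7 → 'h'
  'e' (4) + 16 = 20 → 'u'
  'l' (11) + 16 = 1 → 'b'
  'a' (0) + 16 = 16 → 'q'
  't' (19) + 16 = 9 → 'j'
  'e' (4) + 16 = 20 → 'u'
  'd' (3) + 16 = 19 → 't'
Result = "hubqjut"


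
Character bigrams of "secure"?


Word: "secure" (length 6)
Number of bigrams = 6 - 2 + 1 = 5
  Position 0: "se"
  Position 1: "ec"
  Position 2: "cu"
  Position 3: "ur"
  Position 4: "re"
Bigrams = "se", "ec", "cu", "ur", "re"


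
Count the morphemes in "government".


Word: "government"
Morphemes: govern / -ment
Each morpheme carries meaning
= 2 morphemes


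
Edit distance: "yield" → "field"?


Word 1: "yield" (length 5)
Word 2: "field" (length 5)
One optimal edit sequence (insert/delete/substitute each cost 1):
  1. substitute 'y' -> 'f'  (+1)
  2. keep 'i'
  3. keep 'e'
  4. keep 'l'
  5. keep 'd'
Total edit operations: 1
Edit distance = 1


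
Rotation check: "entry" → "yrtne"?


Word: "entry", Candidate: "yrtne"
Method: check if candidate is substring of word+word
"entryentry" contains "yrtne"? No
Is rotation = No


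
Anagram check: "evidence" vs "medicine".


Word 1: "evidence" → sorted: cdeeeinv
Word 2: "medicine" → sorted: cdeeiimn
Same letters? cdeeeinv != cdeeiimn
Anagram = No


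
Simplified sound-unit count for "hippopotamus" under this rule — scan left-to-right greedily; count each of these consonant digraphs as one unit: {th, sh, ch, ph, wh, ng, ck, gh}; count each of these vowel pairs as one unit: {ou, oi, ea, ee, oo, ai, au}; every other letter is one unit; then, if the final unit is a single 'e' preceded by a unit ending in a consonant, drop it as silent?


Word: "hippopotamus" (12 letters)
Left-to-right scan:
  1. 'h' (letter)
  2. 'i' (letter)
  3. 'p' (letter)
  4. 'p' (letter)
  5. 'o' (letter)
  6. 'p' (letter)
  7. 'o' (letter)
  8. 't' (letter)
  9. 'a' (letter)
  10. 'm' (letter)
  11. 'u' (letter)
  12. 's' (letter)
Units from scan: 12
Sound units = 12 units


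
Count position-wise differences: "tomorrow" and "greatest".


Comparing character by character (same length = 8):
  Pos 0: 't' vs 'g' !=
  Pos 1: 'o' vs 'r' !=
  Pos 2: 'm' vs 'e' !=
  Pos 3: 'o' vs 'a' !=
  Pos 4: 'r' vs 't' !=
  Pos 5: 'r' vs 'e' !=
  Pos 6: 'o' vs 's' !=
  Pos 7: 'w' vs 't' !=
Hamming distance = 8


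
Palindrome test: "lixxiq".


Word: "lixxiq"
Reversed: "qixxil"
Forward == Backward? lixxiq != qixxil
Palindrome = No


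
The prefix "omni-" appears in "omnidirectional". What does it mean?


Prefix: omni-
Example: omnidirectional (omni- + directional)
Meaning = all


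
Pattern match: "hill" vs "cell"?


Pattern of "hill": [0, 1, 2, 2]
Pattern of "cell": [0, 1, 2, 2]
Patterns match
Same pattern = Yes


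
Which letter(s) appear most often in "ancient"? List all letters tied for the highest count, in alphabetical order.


Word: "ancient"
Letter counts:
  'a': 1
  'c': 1
  'e': 1
  'i': 1
  'n': 2
  't': 1
Maximum count = 2
Most frequent = 'n' (2 times each)


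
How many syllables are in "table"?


Word: "table"
Syllable breakdown: ta · ble
Counting: 2 parts
= 2 syllables


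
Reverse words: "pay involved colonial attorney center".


Original: "pay involved colonial attorney center"
Words (1..n): pay | involved | colonial | attorney | center
Reversed (n..1): center | attorney | colonial | involved | pay
Result = "center attorney colonial involved pay"


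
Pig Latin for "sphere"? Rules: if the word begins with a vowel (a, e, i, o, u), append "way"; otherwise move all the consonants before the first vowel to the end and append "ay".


Word: "sphere"
Starts with consonant(s) → move to end, add 'ay'
Consonant cluster: "sph"
Pig Latin = "eresphay"


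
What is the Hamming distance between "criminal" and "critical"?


Comparing character by character (same length = 8):
  Pos 0: 'c' vs 'c' =
  Pos 1: 'r' vs 'r' =
  Pos 2: 'i' vs 'i' =
  Pos 3: 'm' vs 't' !=
  Pos 4: 'i' vs 'i' =
  Pos 5: 'n' vs 'c' !=
  Pos 6: 'a' vs 'a' =
  Pos 7: 'l' vs 'l' =
Hamming distance = 2


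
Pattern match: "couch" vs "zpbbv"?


Pattern of "couch": [0, 1, 2, 0, 3]
Pattern of "zpbbv": [0, 1, 2, 2, 3]
Patterns do not match
Same pattern = No


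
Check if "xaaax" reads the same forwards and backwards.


Word: "xaaax"
Reversed: "xaaax"
Forward == Backward? xaaax == xaaax
Palindrome = Yes


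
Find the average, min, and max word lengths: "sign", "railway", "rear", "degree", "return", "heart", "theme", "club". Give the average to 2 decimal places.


Lengths: "sign"=4, "railway"=7, "rear"=4, "degree"=6, "return"=6, "heart"=5, "theme"=5, "club"=4
Sum = 41, Count = 8
Average = 41/8 = 5.13
= avg=5.13, min=4, max=7


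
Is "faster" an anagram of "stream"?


Word 1: "stream" → sorted: aemrst
Word 2: "faster" → sorted: aefrst
Same letters? aemrst != aefrst
Anagram = No


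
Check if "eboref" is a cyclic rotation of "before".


Word: "before", Candidate: "eboref"
Method: check if candidate is substring of word+word
"beforebefore" contains "eboref"? No
Is rotation = No


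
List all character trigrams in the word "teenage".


Word: "teenage" (length 7)
Number of trigrams = 7 - 3 + 1 = 5
  Position 0: "tee"
  Position 1: "een"
  Position 2: "ena"
  Position 3: "nag"
  Position 4: "age"
Trigrams = "tee", "een", "ena", "nag", "age"


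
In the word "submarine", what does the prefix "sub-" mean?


Prefix: sub-
Example: submarine (sub- + marine)
Meaning = under / below


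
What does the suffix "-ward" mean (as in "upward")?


Suffix: -ward
Example: upward (up + -ward)
Meaning = in the direction of


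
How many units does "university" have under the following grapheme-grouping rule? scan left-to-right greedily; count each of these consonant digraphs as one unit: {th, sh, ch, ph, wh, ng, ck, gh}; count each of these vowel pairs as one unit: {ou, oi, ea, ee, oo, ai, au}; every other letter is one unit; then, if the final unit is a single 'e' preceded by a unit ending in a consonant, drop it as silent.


Word: "university" (10 letters)
Left-to-right scan:
  [1] 'u' (letter)
  [2] 'n' (letter)
  [3] 'i' (letter)
  [4] 'v' (letter)
  [5] 'e' (letter)
  [6] 'r' (letter)
  [7] 's' (letter)
  [8] 'i' (letter)
  [9] 't' (letter)
  [10] 'y' (letter)
Units from scan: 10
Sound units = 10 units


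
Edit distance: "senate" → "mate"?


Word 1: "senate" (length 6)
Word 2: "mate" (length 4)
One optimal edit sequence (insert/delete/substitute each cost 1):
  1. delete 's'  (+1)
  2. delete 'e'  (+1)
  3. substitute 'n' -> 'm'  (+1)
  4. keep 'a'
  5. keep 't'
  6. keep 'e'
Total edit operations: 3
Edit distance = 3


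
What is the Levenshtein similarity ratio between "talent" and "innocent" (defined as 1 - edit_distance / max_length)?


Word 1: "talent" (length 6)
Word 2: "innocent" (length 8)
One optimal edit sequence:
  1. insert 'i'  (+1)
  2. insert 'n'  (+1)
  3. substitute 't' -> 'n'  (+1)
  4. substitute 'a' -> 'o'  (+1)
  5. substitute 'l' -> 'c'  (+1)
  6. keep 'e'
  7. keep 'n'
  8. keep 't'
Edit distance = 5
Max length = max(6, 8) = 8
Similarity = 1 - 5/8
= 0.3750


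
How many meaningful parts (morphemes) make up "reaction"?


Word: "reaction"
Morphemes: re- + act + -ion
Each morpheme carries meaning
= 3 morphemes


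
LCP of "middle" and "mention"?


Word 1: "middle"
Word 2: "mention"
Comparing from start:
  Pos 0: 'm' == 'm'
  Pos 1: 'i' != 'e' (stop)
LCP = "m" (length 1)


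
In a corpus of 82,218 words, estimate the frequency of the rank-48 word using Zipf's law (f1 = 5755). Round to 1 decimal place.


Zipf's law: f(r) = f(1) / r
f(1) = 5755
f(48) = 5755 / 48
= 119.9 occurrences


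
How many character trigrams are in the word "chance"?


Word: "chance" (length 6)
Number of 3-grams = length - 3 + 1 = 6 - 3 + 1
= 4


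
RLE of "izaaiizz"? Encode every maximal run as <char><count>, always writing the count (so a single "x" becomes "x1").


String: "izaaiizz"
Scanning for consecutive runs:
  'i' x 1
  'z' x 1
  'a' x 2
  'i' x 2
  'z' x 2
RLE = "i1z1a2i2z2"


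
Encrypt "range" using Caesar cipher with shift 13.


Word: "range"
Shift: 13
Each letter → (letter + shift) mod 26:
  'r' (17) + 13 = 4 → 'e'
  'a' (0) + 13 = 13 → 'n'
  'n' (13) + 13 = 0 → 'a'
  'g' (6) + 13 = 19 → 't'
  'e' (4) + 13 = 17 → 'r'
Result = "enatr"


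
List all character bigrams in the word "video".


Word: "video" (length 5)
Number of bigrams = 5 - 2 + 1 = 4
  Position 0: "vi"
  Position 1: "id"
  Position 2: "de"
  Position 3: "eo"
Bigrams = "vi", "id", "de", "eo"


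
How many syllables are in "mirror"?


Word: "mirror"
Syllable breakdown: mir / ror
Counting: 2 parts
= 2 syllables


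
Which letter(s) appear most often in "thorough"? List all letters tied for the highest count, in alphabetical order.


Word: "thorough"
Letter counts:
  'g': 1
  'h': 2
  'o': 2
  'r': 1
  't': 1
  'u': 1
Maximum count = 2
Most frequent = 'h', 'o' (2 times each)


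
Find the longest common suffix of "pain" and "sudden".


Word 1: "pain"
Word 2: "sudden"
Comparing from end:
  Pos -1: 'n' == 'n'
  Pos -2: 'i' != 'e' (stop)
LCS = "n" (length 1)


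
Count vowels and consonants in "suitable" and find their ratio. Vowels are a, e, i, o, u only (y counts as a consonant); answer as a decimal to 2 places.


Word: "suitable"
Vowels (a,e,i,o,u): 4
Consonants: 4
Ratio = 4/4
= 1.00
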